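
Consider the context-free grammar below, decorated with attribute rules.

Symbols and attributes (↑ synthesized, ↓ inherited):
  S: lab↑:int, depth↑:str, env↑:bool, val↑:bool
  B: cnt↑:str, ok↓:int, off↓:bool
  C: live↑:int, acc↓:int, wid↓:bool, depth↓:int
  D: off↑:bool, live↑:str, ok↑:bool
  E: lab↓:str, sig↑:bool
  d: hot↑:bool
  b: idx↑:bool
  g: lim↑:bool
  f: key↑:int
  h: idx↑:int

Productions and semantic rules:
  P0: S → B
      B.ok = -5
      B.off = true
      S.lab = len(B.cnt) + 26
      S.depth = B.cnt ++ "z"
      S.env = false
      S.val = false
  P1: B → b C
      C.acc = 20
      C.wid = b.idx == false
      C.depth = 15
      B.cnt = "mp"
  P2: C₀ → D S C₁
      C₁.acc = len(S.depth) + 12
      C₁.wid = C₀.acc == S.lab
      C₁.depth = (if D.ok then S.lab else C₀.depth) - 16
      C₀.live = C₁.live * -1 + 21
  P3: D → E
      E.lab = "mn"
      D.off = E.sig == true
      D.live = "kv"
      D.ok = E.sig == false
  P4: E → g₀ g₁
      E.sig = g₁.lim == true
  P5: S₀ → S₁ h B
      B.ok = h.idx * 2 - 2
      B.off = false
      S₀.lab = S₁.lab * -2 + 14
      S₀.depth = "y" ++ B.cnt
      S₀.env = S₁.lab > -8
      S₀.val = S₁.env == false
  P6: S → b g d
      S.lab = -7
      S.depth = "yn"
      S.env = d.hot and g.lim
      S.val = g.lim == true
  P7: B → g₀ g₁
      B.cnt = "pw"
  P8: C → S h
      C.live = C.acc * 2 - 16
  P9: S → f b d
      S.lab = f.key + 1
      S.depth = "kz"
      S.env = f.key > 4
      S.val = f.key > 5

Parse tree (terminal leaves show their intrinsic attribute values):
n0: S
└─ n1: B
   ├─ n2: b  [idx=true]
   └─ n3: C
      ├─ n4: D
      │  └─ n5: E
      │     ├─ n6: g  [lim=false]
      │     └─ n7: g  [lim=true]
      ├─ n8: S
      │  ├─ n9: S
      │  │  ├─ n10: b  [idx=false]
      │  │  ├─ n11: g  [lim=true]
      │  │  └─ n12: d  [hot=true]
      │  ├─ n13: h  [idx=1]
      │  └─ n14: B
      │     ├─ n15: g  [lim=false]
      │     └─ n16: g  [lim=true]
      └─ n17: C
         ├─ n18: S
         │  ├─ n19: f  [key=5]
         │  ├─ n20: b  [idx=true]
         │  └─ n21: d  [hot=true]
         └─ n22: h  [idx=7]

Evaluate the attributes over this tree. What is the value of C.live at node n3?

7

1. n1.ok = -5  [-5]
2. n1.off = true  [true]
3. n2.idx = true  [terminal]
4. n3.acc = 20  [20]
5. n3.wid = false  [b.idx == false]
6. n3.depth = 15  [15]
7. n5.lab = "mn"  ["mn"]
8. n6.lim = false  [terminal]
9. n7.lim = true  [terminal]
10. n5.sig = true  [g₁.lim == true]
11. n4.off = true  [E.sig == true]
12. n4.live = "kv"  ["kv"]
13. n4.ok = false  [E.sig == false]
14. n10.idx = false  [terminal]
15. n11.lim = true  [terminal]
16. n12.hot = true  [terminal]
17. n9.lab = -7  [-7]
18. n9.depth = "yn"  ["yn"]
19. n9.env = true  [d.hot and g.lim]
20. n9.val = true  [g.lim == true]
21. n13.idx = 1  [terminal]
22. n14.ok = 0  [h.idx * 2 - 2]
23. n14.off = false  [false]
24. n15.lim = false  [terminal]
25. n16.lim = true  [terminal]
26. n14.cnt = "pw"  ["pw"]
27. n8.lab = 28  [S₁.lab * -2 + 14]
28. n8.depth = "ypw"  ["y" ++ B.cnt]
29. n8.env = true  [S₁.lab > -8]
30. n8.val = false  [S₁.env == false]
31. n17.acc = 15  [len(S.depth) + 12]
32. n17.wid = false  [C₀.acc == S.lab]
33. n17.depth = -1  [(if D.ok then S.lab else C₀.depth) - 16]
34. n19.key = 5  [terminal]
35. n20.idx = true  [terminal]
36. n21.hot = true  [terminal]
37. n18.lab = 6  [f.key + 1]
38. n18.depth = "kz"  ["kz"]
39. n18.env = true  [f.key > 4]
40. n18.val = false  [f.key > 5]
41. n22.idx = 7  [terminal]
42. n17.live = 14  [C.acc * 2 - 16]
43. n3.live = 7  [C₁.live * -1 + 21]
44. n1.cnt = "mp"  ["mp"]
45. n0.lab = 28  [len(B.cnt) + 26]
46. n0.depth = "mpz"  [B.cnt ++ "z"]
47. n0.env = false  [false]
48. n0.val = false  [false]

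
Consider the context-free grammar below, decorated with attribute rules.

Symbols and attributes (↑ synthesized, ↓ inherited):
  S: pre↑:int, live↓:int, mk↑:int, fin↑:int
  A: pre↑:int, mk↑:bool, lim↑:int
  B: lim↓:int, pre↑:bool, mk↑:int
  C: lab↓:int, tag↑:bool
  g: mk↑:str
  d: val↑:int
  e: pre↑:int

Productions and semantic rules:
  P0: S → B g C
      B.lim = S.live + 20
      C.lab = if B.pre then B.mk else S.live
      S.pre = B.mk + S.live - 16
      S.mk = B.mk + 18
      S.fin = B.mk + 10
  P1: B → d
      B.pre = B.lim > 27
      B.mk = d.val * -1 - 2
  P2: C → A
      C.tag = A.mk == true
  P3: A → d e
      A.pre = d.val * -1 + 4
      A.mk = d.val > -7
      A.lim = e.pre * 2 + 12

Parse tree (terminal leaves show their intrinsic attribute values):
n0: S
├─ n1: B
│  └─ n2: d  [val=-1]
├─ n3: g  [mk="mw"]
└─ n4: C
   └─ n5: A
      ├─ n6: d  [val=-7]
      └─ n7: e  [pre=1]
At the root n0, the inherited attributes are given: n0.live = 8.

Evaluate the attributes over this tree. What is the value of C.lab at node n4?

-1

1. n0.live = 8  [given at root]
2. n1.lim = 28  [S.live + 20]
3. n2.val = -1  [terminal]
4. n1.pre = true  [B.lim > 27]
5. n1.mk = -1  [d.val * -1 - 2]
6. n3.mk = "mw"  [terminal]
7. n4.lab = -1  [if B.pre then B.mk else S.live]
8. n6.val = -7  [terminal]
9. n7.pre = 1  [terminal]
10. n5.pre = 11  [d.val * -1 + 4]
11. n5.mk = false  [d.val > -7]
12. n5.lim = 14  [e.pre * 2 + 12]
13. n4.tag = false  [A.mk == true]
14. n0.pre = -9  [B.mk + S.live - 16]
15. n0.mk = 17  [B.mk + 18]
16. n0.fin = 9  [B.mk + 10]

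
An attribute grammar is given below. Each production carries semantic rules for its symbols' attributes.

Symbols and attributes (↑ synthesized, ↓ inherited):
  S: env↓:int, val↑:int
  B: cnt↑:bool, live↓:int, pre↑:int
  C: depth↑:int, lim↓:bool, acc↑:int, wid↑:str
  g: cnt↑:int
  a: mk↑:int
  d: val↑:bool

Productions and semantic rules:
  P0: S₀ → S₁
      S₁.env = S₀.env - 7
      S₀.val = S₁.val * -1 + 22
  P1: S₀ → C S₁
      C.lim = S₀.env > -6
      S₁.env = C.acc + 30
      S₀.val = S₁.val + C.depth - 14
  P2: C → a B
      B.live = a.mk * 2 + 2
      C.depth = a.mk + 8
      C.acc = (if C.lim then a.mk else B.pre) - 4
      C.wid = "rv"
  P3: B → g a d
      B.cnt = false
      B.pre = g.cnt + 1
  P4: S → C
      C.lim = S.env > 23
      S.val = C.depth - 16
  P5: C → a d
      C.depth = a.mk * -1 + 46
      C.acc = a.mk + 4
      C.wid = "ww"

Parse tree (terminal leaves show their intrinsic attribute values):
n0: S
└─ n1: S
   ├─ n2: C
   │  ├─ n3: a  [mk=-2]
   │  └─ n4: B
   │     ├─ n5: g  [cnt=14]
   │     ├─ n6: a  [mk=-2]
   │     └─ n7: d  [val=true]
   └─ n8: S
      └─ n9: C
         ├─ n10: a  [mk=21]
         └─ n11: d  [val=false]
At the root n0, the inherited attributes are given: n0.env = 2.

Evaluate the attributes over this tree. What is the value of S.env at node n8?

1. n0.env = 2  [given at root]
2. n1.env = -5  [S₀.env - 7]
3. n2.lim = true  [S₀.env > -6]
4. n3.mk = -2  [terminal]
5. n4.live = -2  [a.mk * 2 + 2]
6. n5.cnt = 14  [terminal]
7. n6.mk = -2  [terminal]
8. n7.val = true  [terminal]
9. n4.cnt = false  [false]
10. n4.pre = 15  [g.cnt + 1]
11. n2.depth = 6  [a.mk + 8]
12. n2.acc = -6  [(if C.lim then a.mk else B.pre) - 4]
13. n2.wid = "rv"  ["rv"]
14. n8.env = 24  [C.acc + 30]
15. n9.lim = true  [S.env > 23]
16. n10.mk = 21  [terminal]
17. n11.val = false  [terminal]
18. n9.depth = 25  [a.mk * -1 + 46]
19. n9.acc = 25  [a.mk + 4]
20. n9.wid = "ww"  ["ww"]
21. n8.val = 9  [C.depth - 16]
22. n1.val = 1  [S₁.val + C.depth - 14]
23. n0.val = 21  [S₁.val * -1 + 22]

24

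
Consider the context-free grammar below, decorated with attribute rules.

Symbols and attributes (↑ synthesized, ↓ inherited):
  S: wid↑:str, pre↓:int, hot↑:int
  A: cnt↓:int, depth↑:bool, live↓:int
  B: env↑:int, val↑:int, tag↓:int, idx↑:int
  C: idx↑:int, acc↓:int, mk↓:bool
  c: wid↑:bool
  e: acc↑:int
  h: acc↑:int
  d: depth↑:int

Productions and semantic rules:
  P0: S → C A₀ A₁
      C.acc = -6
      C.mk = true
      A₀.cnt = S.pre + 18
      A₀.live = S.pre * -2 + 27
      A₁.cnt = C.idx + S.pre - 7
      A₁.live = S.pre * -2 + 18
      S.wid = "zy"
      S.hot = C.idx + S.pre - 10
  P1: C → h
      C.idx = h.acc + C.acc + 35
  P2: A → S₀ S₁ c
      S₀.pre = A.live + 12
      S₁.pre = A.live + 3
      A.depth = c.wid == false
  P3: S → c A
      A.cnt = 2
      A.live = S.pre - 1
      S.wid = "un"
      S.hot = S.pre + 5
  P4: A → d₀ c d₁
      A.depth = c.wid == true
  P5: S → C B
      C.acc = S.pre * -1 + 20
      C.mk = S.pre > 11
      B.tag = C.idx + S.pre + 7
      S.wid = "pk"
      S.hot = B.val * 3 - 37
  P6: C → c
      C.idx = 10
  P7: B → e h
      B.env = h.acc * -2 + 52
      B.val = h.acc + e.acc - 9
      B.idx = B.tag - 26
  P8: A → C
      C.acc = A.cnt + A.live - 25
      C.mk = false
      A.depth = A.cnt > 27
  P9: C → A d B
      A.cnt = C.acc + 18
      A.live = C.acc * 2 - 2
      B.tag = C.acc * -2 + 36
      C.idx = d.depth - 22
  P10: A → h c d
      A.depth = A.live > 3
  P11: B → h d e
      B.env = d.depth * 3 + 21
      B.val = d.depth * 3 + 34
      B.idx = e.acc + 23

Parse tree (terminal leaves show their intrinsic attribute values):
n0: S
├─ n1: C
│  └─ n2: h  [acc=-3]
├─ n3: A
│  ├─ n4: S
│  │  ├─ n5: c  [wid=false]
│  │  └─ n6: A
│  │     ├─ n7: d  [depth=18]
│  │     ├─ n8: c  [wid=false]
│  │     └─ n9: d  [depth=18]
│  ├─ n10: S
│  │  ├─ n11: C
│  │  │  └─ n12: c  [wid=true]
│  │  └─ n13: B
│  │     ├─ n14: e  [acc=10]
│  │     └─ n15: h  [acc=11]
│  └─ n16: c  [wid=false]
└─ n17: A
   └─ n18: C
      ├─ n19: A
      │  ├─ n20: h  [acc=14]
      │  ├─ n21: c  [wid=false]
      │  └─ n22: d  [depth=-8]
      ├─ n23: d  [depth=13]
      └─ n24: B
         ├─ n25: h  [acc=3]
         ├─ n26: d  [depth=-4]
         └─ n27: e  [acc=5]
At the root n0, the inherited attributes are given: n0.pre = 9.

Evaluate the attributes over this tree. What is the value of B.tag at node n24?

1. n0.pre = 9  [given at root]
2. n1.acc = -6  [-6]
3. n1.mk = true  [true]
4. n2.acc = -3  [terminal]
5. n1.idx = 26  [h.acc + C.acc + 35]
6. n3.cnt = 27  [S.pre + 18]
7. n3.live = 9  [S.pre * -2 + 27]
8. n4.pre = 21  [A.live + 12]
9. n5.wid = false  [terminal]
10. n6.cnt = 2  [2]
11. n6.live = 20  [S.pre - 1]
12. n7.depth = 18  [terminal]
13. n8.wid = false  [terminal]
14. n9.depth = 18  [terminal]
15. n6.depth = false  [c.wid == true]
16. n4.wid = "un"  ["un"]
17. n4.hot = 26  [S.pre + 5]
18. n10.pre = 12  [A.live + 3]
19. n11.acc = 8  [S.pre * -1 + 20]
20. n11.mk = true  [S.pre > 11]
21. n12.wid = true  [terminal]
22. n11.idx = 10  [10]
23. n13.tag = 29  [C.idx + S.pre + 7]
24. n14.acc = 10  [terminal]
25. n15.acc = 11  [terminal]
26. n13.env = 30  [h.acc * -2 + 52]
27. n13.val = 12  [h.acc + e.acc - 9]
28. n13.idx = 3  [B.tag - 26]
29. n10.wid = "pk"  ["pk"]
30. n10.hot = -1  [B.val * 3 - 37]
31. n16.wid = false  [terminal]
32. n3.depth = true  [c.wid == false]
33. n17.cnt = 28  [C.idx + S.pre - 7]
34. n17.live = 0  [S.pre * -2 + 18]
35. n18.acc = 3  [A.cnt + A.live - 25]
36. n18.mk = false  [false]
37. n19.cnt = 21  [C.acc + 18]
38. n19.live = 4  [C.acc * 2 - 2]
39. n20.acc = 14  [terminal]
40. n21.wid = false  [terminal]
41. n22.depth = -8  [terminal]
42. n19.depth = true  [A.live > 3]
43. n23.depth = 13  [terminal]
44. n24.tag = 30  [C.acc * -2 + 36]
45. n25.acc = 3  [terminal]
46. n26.depth = -4  [terminal]
47. n27.acc = 5  [terminal]
48. n24.env = 9  [d.depth * 3 + 21]
49. n24.val = 22  [d.depth * 3 + 34]
50. n24.idx = 28  [e.acc + 23]
51. n18.idx = -9  [d.depth - 22]
52. n17.depth = true  [A.cnt > 27]
53. n0.wid = "zy"  ["zy"]
54. n0.hot = 25  [C.idx + S.pre - 10]

30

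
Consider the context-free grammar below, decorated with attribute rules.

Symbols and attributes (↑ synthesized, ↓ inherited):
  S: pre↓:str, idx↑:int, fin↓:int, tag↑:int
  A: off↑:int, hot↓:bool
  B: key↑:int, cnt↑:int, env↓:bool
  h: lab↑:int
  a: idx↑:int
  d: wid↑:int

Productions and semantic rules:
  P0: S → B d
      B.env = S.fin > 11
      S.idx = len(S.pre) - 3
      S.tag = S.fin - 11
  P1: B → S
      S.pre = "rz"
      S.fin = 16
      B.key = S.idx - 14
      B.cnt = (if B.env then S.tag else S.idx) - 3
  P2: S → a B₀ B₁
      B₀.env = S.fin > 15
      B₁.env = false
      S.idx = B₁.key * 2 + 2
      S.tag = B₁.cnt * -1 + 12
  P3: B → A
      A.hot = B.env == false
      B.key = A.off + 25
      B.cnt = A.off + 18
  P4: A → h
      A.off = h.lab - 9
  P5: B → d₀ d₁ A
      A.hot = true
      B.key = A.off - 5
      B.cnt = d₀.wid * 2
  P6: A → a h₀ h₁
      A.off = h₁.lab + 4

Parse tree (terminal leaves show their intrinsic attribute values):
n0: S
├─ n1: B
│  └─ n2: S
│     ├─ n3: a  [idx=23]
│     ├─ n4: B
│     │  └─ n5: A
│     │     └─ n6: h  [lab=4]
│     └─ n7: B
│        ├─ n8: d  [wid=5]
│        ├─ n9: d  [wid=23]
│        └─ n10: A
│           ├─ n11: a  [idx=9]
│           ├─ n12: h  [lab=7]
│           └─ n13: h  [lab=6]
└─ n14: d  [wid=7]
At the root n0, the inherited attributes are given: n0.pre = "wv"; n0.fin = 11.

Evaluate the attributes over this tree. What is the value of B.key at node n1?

1. n0.pre = "wv"  [given at root]
2. n0.fin = 11  [given at root]
3. n1.env = false  [S.fin > 11]
4. n2.pre = "rz"  ["rz"]
5. n2.fin = 16  [16]
6. n3.idx = 23  [terminal]
7. n4.env = true  [S.fin > 15]
8. n5.hot = false  [B.env == false]
9. n6.lab = 4  [terminal]
10. n5.off = -5  [h.lab - 9]
11. n4.key = 20  [A.off + 25]
12. n4.cnt = 13  [A.off + 18]
13. n7.env = false  [false]
14. n8.wid = 5  [terminal]
15. n9.wid = 23  [terminal]
16. n10.hot = true  [true]
17. n11.idx = 9  [terminal]
18. n12.lab = 7  [terminal]
19. n13.lab = 6  [terminal]
20. n10.off = 10  [h₁.lab + 4]
21. n7.key = 5  [A.off - 5]
22. n7.cnt = 10  [d₀.wid * 2]
23. n2.idx = 12  [B₁.key * 2 + 2]
24. n2.tag = 2  [B₁.cnt * -1 + 12]
25. n1.key = -2  [S.idx - 14]
26. n1.cnt = 9  [(if B.env then S.tag else S.idx) - 3]
27. n14.wid = 7  [terminal]
28. n0.idx = -1  [len(S.pre) - 3]
29. n0.tag = 0  [S.fin - 11]

-2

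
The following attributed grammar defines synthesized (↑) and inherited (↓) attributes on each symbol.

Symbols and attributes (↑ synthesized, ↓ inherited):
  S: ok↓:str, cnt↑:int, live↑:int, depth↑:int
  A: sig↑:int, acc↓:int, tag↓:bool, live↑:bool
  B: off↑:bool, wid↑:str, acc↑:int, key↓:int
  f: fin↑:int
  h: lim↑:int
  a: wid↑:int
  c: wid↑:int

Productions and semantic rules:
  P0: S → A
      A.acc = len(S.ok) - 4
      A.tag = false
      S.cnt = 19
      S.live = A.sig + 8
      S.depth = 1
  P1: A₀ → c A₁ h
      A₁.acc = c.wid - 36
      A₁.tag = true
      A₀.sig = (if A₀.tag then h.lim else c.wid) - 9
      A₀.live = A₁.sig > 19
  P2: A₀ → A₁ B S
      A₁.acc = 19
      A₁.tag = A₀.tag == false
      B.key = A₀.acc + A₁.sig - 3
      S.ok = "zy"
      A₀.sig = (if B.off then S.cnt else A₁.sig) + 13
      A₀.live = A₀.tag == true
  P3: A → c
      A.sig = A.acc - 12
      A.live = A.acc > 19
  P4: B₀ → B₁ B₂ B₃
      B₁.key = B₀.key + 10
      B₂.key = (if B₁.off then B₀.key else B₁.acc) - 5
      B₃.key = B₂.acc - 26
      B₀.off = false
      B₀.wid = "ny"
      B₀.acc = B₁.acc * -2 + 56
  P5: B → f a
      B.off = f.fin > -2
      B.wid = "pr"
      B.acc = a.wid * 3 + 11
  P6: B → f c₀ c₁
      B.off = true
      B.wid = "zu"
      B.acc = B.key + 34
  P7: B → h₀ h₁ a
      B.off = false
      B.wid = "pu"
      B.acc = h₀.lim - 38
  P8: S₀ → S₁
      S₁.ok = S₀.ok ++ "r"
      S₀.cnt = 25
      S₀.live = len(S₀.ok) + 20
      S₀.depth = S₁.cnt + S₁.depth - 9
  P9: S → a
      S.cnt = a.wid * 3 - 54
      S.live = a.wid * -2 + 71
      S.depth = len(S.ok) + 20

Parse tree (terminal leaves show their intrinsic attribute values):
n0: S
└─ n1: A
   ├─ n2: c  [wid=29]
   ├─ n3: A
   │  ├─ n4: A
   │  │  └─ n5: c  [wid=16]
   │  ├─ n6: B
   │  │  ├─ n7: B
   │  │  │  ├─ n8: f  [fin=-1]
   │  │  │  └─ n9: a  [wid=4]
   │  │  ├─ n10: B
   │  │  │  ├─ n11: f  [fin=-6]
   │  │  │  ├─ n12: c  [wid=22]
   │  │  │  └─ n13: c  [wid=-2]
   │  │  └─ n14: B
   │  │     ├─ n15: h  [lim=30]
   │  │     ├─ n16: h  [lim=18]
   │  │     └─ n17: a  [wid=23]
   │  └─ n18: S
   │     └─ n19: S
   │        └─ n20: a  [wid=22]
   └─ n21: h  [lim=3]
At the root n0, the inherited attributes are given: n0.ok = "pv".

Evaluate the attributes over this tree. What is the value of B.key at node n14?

0

1. n0.ok = "pv"  [given at root]
2. n1.acc = -2  [len(S.ok) - 4]
3. n1.tag = false  [false]
4. n2.wid = 29  [terminal]
5. n3.acc = -7  [c.wid - 36]
6. n3.tag = true  [true]
7. n4.acc = 19  [19]
8. n4.tag = false  [A₀.tag == false]
9. n5.wid = 16  [terminal]
10. n4.sig = 7  [A.acc - 12]
11. n4.live = false  [A.acc > 19]
12. n6.key = -3  [A₀.acc + A₁.sig - 3]
13. n7.key = 7  [B₀.key + 10]
14. n8.fin = -1  [terminal]
15. n9.wid = 4  [terminal]
16. n7.off = true  [f.fin > -2]
17. n7.wid = "pr"  ["pr"]
18. n7.acc = 23  [a.wid * 3 + 11]
19. n10.key = -8  [(if B₁.off then B₀.key else B₁.acc) - 5]
20. n11.fin = -6  [terminal]
21. n12.wid = 22  [terminal]
22. n13.wid = -2  [terminal]
23. n10.off = true  [true]
24. n10.wid = "zu"  ["zu"]
25. n10.acc = 26  [B.key + 34]
26. n14.key = 0  [B₂.acc - 26]
27. n15.lim = 30  [terminal]
28. n16.lim = 18  [terminal]
29. n17.wid = 23  [terminal]
30. n14.off = false  [false]
31. n14.wid = "pu"  ["pu"]
32. n14.acc = -8  [h₀.lim - 38]
33. n6.off = false  [false]
34. n6.wid = "ny"  ["ny"]
35. n6.acc = 10  [B₁.acc * -2 + 56]
36. n18.ok = "zy"  ["zy"]
37. n19.ok = "zyr"  [S₀.ok ++ "r"]
38. n20.wid = 22  [terminal]
39. n19.cnt = 12  [a.wid * 3 - 54]
40. n19.live = 27  [a.wid * -2 + 71]
41. n19.depth = 23  [len(S.ok) + 20]
42. n18.cnt = 25  [25]
43. n18.live = 22  [len(S₀.ok) + 20]
44. n18.depth = 26  [S₁.cnt + S₁.depth - 9]
45. n3.sig = 20  [(if B.off then S.cnt else A₁.sig) + 13]
46. n3.live = true  [A₀.tag == true]
47. n21.lim = 3  [terminal]
48. n1.sig = 20  [(if A₀.tag then h.lim else c.wid) - 9]
49. n1.live = true  [A₁.sig > 19]
50. n0.cnt = 19  [19]
51. n0.live = 28  [A.sig + 8]
52. n0.depth = 1  [1]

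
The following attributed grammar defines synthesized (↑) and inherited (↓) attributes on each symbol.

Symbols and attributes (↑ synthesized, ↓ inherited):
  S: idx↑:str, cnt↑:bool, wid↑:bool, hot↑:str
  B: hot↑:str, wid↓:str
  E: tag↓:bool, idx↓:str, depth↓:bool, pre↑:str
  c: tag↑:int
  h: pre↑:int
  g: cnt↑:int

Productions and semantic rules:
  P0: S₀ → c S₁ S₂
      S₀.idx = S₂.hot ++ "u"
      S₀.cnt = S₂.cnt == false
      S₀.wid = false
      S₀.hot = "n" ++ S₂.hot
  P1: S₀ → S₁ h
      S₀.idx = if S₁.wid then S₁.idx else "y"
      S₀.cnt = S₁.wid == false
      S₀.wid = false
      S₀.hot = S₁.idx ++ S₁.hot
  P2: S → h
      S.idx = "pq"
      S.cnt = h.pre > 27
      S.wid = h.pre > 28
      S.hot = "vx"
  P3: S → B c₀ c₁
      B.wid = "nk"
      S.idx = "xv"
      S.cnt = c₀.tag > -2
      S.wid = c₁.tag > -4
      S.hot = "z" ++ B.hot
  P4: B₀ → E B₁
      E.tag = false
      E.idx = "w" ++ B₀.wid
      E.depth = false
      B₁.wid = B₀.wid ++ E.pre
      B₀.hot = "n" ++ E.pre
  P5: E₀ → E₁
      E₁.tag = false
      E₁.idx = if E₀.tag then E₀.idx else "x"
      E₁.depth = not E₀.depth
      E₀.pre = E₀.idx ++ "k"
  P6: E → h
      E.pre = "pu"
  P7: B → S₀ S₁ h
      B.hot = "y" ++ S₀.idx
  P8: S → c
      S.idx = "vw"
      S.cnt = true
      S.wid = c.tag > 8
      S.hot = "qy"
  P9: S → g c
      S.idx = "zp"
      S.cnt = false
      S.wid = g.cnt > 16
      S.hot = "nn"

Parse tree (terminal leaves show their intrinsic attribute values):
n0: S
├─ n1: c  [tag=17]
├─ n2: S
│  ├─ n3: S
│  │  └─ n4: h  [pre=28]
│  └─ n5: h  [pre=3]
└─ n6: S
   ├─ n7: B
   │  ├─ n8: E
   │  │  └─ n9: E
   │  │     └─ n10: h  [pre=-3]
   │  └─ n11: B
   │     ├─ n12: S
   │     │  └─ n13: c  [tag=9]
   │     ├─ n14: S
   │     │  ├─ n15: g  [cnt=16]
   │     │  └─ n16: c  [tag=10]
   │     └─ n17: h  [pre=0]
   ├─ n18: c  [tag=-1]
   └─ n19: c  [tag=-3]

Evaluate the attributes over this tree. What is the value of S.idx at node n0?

1. n1.tag = 17  [terminal]
2. n4.pre = 28  [terminal]
3. n3.idx = "pq"  ["pq"]
4. n3.cnt = true  [h.pre > 27]
5. n3.wid = false  [h.pre > 28]
6. n3.hot = "vx"  ["vx"]
7. n5.pre = 3  [terminal]
8. n2.idx = "y"  [if S₁.wid then S₁.idx else "y"]
9. n2.cnt = true  [S₁.wid == false]
10. n2.wid = false  [false]
11. n2.hot = "pqvx"  [S₁.idx ++ S₁.hot]
12. n7.wid = "nk"  ["nk"]
13. n8.tag = false  [false]
14. n8.idx = "wnk"  ["w" ++ B₀.wid]
15. n8.depth = false  [false]
16. n9.tag = false  [false]
17. n9.idx = "x"  [if E₀.tag then E₀.idx else "x"]
18. n9.depth = true  [not E₀.depth]
19. n10.pre = -3  [terminal]
20. n9.pre = "pu"  ["pu"]
21. n8.pre = "wnkk"  [E₀.idx ++ "k"]
22. n11.wid = "nkwnkk"  [B₀.wid ++ E.pre]
23. n13.tag = 9  [terminal]
24. n12.idx = "vw"  ["vw"]
25. n12.cnt = true  [true]
26. n12.wid = true  [c.tag > 8]
27. n12.hot = "qy"  ["qy"]
28. n15.cnt = 16  [terminal]
29. n16.tag = 10  [terminal]
30. n14.idx = "zp"  ["zp"]
31. n14.cnt = false  [false]
32. n14.wid = false  [g.cnt > 16]
33. n14.hot = "nn"  ["nn"]
34. n17.pre = 0  [terminal]
35. n11.hot = "yvw"  ["y" ++ S₀.idx]
36. n7.hot = "nwnkk"  ["n" ++ E.pre]
37. n18.tag = -1  [terminal]
38. n19.tag = -3  [terminal]
39. n6.idx = "xv"  ["xv"]
40. n6.cnt = true  [c₀.tag > -2]
41. n6.wid = true  [c₁.tag > -4]
42. n6.hot = "znwnkk"  ["z" ++ B.hot]
43. n0.idx = "znwnkku"  [S₂.hot ++ "u"]
44. n0.cnt = false  [S₂.cnt == false]
45. n0.wid = false  [false]
46. n0.hot = "nznwnkk"  ["n" ++ S₂.hot]

"znwnkku"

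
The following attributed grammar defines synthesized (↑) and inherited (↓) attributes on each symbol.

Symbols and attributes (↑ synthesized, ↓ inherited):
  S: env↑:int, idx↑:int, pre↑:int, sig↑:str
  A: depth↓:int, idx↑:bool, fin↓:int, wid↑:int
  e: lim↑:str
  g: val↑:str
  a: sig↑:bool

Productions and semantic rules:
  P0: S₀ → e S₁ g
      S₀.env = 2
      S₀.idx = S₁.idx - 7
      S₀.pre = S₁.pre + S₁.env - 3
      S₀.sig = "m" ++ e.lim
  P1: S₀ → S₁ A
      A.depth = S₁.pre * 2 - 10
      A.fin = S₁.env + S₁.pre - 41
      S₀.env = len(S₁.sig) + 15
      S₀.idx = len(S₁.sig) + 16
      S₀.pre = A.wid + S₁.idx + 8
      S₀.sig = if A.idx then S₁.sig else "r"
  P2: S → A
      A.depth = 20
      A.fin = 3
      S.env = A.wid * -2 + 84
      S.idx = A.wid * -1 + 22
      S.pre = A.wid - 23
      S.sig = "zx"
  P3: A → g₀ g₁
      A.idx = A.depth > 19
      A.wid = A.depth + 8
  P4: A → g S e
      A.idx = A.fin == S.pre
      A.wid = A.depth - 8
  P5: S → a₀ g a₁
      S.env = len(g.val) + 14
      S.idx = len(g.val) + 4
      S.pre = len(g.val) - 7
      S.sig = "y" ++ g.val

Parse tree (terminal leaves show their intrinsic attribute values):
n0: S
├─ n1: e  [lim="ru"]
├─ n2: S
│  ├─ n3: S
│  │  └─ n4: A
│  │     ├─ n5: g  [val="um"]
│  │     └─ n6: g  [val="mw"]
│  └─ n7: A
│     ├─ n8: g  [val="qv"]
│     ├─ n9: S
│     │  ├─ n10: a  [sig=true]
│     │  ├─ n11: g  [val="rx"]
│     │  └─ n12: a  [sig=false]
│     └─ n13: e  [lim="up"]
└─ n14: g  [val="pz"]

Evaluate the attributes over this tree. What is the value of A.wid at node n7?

-8

1. n1.lim = "ru"  [terminal]
2. n4.depth = 20  [20]
3. n4.fin = 3  [3]
4. n5.val = "um"  [terminal]
5. n6.val = "mw"  [terminal]
6. n4.idx = true  [A.depth > 19]
7. n4.wid = 28  [A.depth + 8]
8. n3.env = 28  [A.wid * -2 + 84]
9. n3.idx = -6  [A.wid * -1 + 22]
10. n3.pre = 5  [A.wid - 23]
11. n3.sig = "zx"  ["zx"]
12. n7.depth = 0  [S₁.pre * 2 - 10]
13. n7.fin = -8  [S₁.env + S₁.pre - 41]
14. n8.val = "qv"  [terminal]
15. n10.sig = true  [terminal]
16. n11.val = "rx"  [terminal]
17. n12.sig = false  [terminal]
18. n9.env = 16  [len(g.val) + 14]
19. n9.idx = 6  [len(g.val) + 4]
20. n9.pre = -5  [len(g.val) - 7]
21. n9.sig = "yrx"  ["y" ++ g.val]
22. n13.lim = "up"  [terminal]
23. n7.idx = false  [A.fin == S.pre]
24. n7.wid = -8  [A.depth - 8]
25. n2.env = 17  [len(S₁.sig) + 15]
26. n2.idx = 18  [len(S₁.sig) + 16]
27. n2.pre = -6  [A.wid + S₁.idx + 8]
28. n2.sig = "r"  [if A.idx then S₁.sig else "r"]
29. n14.val = "pz"  [terminal]
30. n0.env = 2  [2]
31. n0.idx = 11  [S₁.idx - 7]
32. n0.pre = 8  [S₁.pre + S₁.env - 3]
33. n0.sig = "mru"  ["m" ++ e.lim]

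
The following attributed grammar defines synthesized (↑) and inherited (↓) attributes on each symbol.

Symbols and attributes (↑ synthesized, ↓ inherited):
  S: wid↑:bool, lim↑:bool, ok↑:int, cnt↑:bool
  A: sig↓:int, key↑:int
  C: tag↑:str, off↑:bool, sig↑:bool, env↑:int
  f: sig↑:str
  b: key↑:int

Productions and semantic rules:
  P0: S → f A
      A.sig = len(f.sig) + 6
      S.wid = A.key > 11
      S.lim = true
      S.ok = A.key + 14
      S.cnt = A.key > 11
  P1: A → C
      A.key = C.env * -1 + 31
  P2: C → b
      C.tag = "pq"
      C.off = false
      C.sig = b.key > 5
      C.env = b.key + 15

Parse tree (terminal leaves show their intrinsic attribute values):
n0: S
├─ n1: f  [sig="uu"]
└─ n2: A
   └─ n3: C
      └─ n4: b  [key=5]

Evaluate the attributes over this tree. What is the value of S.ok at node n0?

1. n1.sig = "uu"  [terminal]
2. n2.sig = 8  [len(f.sig) + 6]
3. n4.key = 5  [terminal]
4. n3.tag = "pq"  ["pq"]
5. n3.off = false  [false]
6. n3.sig = false  [b.key > 5]
7. n3.env = 20  [b.key + 15]
8. n2.key = 11  [C.env * -1 + 31]
9. n0.wid = false  [A.key > 11]
10. n0.lim = true  [true]
11. n0.ok = 25  [A.key + 14]
12. n0.cnt = false  [A.key > 11]

25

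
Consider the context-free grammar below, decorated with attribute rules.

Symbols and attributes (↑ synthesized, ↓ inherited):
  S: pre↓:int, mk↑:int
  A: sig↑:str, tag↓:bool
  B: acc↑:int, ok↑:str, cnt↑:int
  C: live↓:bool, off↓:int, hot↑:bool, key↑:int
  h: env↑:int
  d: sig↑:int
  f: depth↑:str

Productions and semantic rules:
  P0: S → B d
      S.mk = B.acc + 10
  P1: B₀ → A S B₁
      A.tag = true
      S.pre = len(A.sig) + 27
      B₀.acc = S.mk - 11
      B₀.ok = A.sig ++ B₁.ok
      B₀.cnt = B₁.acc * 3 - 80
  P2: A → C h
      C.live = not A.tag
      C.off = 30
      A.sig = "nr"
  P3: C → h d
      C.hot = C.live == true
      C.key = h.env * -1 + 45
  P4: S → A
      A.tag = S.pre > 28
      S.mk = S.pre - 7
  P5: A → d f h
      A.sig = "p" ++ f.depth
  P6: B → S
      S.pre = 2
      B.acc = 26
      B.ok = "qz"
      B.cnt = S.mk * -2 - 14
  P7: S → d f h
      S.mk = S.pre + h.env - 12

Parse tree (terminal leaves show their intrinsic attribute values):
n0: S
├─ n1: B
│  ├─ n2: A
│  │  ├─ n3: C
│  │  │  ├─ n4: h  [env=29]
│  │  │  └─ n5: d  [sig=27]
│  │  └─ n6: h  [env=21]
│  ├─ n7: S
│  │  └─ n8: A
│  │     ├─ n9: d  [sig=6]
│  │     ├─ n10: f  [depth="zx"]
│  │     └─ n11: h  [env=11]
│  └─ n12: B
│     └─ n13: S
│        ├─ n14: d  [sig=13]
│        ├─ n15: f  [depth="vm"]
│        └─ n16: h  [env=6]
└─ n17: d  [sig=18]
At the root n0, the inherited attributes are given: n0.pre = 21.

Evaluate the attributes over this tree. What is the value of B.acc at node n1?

1. n0.pre = 21  [given at root]
2. n2.tag = true  [true]
3. n3.live = false  [not A.tag]
4. n3.off = 30  [30]
5. n4.env = 29  [terminal]
6. n5.sig = 27  [terminal]
7. n3.hot = false  [C.live == true]
8. n3.key = 16  [h.env * -1 + 45]
9. n6.env = 21  [terminal]
10. n2.sig = "nr"  ["nr"]
11. n7.pre = 29  [len(A.sig) + 27]
12. n8.tag = true  [S.pre > 28]
13. n9.sig = 6  [terminal]
14. n10.depth = "zx"  [terminal]
15. n11.env = 11  [terminal]
16. n8.sig = "pzx"  ["p" ++ f.depth]
17. n7.mk = 22  [S.pre - 7]
18. n13.pre = 2  [2]
19. n14.sig = 13  [terminal]
20. n15.depth = "vm"  [terminal]
21. n16.env = 6  [terminal]
22. n13.mk = -4  [S.pre + h.env - 12]
23. n12.acc = 26  [26]
24. n12.ok = "qz"  ["qz"]
25. n12.cnt = -6  [S.mk * -2 - 14]
26. n1.acc = 11  [S.mk - 11]
27. n1.ok = "nrqz"  [A.sig ++ B₁.ok]
28. n1.cnt = -2  [B₁.acc * 3 - 80]
29. n17.sig = 18  [terminal]
30. n0.mk = 21  [B.acc + 10]

11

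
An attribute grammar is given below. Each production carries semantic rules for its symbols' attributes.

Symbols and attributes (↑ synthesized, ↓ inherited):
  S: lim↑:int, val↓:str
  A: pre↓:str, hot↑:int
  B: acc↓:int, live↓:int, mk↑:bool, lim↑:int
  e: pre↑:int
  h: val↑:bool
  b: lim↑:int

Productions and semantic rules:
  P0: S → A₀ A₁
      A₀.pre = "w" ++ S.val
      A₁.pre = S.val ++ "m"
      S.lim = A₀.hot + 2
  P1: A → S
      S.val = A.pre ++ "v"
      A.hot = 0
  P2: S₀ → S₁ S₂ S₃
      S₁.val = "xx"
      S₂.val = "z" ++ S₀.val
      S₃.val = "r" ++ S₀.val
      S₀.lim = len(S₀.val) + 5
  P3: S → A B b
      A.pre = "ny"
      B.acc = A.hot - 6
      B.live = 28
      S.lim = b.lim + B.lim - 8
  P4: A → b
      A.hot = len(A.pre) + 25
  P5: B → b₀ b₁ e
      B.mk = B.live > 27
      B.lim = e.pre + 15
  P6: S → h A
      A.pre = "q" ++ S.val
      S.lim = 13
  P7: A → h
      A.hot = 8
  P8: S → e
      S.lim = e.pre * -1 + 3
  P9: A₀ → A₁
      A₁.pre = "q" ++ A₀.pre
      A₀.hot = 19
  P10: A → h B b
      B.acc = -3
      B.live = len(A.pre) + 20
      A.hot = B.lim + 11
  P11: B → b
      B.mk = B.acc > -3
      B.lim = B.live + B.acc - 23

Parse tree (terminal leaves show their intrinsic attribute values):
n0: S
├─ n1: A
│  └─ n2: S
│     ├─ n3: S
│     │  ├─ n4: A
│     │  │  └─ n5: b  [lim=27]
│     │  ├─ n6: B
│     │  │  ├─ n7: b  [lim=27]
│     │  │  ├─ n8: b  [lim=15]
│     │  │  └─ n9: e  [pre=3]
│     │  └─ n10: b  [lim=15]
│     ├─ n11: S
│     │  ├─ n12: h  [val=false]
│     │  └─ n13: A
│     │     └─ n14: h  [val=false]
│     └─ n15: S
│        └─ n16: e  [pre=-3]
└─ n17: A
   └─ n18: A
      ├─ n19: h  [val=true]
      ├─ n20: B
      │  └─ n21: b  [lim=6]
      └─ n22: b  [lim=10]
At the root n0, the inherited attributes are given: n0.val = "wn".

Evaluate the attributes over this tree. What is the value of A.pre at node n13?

"qzwwnv"

1. n0.val = "wn"  [given at root]
2. n1.pre = "wwn"  ["w" ++ S.val]
3. n2.val = "wwnv"  [A.pre ++ "v"]
4. n3.val = "xx"  ["xx"]
5. n4.pre = "ny"  ["ny"]
6. n5.lim = 27  [terminal]
7. n4.hot = 27  [len(A.pre) + 25]
8. n6.acc = 21  [A.hot - 6]
9. n6.live = 28  [28]
10. n7.lim = 27  [terminal]
11. n8.lim = 15  [terminal]
12. n9.pre = 3  [terminal]
13. n6.mk = true  [B.live > 27]
14. n6.lim = 18  [e.pre + 15]
15. n10.lim = 15  [terminal]
16. n3.lim = 25  [b.lim + B.lim - 8]
17. n11.val = "zwwnv"  ["z" ++ S₀.val]
18. n12.val = false  [terminal]
19. n13.pre = "qzwwnv"  ["q" ++ S.val]
20. n14.val = false  [terminal]
21. n13.hot = 8  [8]
22. n11.lim = 13  [13]
23. n15.val = "rwwnv"  ["r" ++ S₀.val]
24. n16.pre = -3  [terminal]
25. n15.lim = 6  [e.pre * -1 + 3]
26. n2.lim = 9  [len(S₀.val) + 5]
27. n1.hot = 0  [0]
28. n17.pre = "wnm"  [S.val ++ "m"]
29. n18.pre = "qwnm"  ["q" ++ A₀.pre]
30. n19.val = true  [terminal]
31. n20.acc = -3  [-3]
32. n20.live = 24  [len(A.pre) + 20]
33. n21.lim = 6  [terminal]
34. n20.mk = false  [B.acc > -3]
35. n20.lim = -2  [B.live + B.acc - 23]
36. n22.lim = 10  [terminal]
37. n18.hot = 9  [B.lim + 11]
38. n17.hot = 19  [19]
39. n0.lim = 2  [A₀.hot + 2]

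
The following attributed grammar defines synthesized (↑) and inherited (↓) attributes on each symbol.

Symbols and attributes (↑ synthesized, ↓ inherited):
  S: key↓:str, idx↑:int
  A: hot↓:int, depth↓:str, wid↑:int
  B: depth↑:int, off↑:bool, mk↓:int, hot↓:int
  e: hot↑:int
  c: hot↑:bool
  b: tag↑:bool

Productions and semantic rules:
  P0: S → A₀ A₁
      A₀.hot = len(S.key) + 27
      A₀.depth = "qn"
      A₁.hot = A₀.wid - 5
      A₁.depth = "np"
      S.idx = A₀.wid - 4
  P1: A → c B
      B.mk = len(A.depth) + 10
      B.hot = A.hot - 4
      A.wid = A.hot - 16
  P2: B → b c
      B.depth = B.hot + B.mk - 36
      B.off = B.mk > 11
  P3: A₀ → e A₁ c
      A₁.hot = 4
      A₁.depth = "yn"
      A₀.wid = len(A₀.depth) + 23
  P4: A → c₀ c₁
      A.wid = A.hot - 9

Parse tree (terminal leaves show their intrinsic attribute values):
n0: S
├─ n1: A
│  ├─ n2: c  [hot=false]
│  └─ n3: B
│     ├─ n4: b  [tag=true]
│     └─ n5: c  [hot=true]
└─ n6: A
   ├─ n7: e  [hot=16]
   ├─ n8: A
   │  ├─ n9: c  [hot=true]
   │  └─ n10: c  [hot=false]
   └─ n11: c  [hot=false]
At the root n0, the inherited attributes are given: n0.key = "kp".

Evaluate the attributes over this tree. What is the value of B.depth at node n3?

1

1. n0.key = "kp"  [given at root]
2. n1.hot = 29  [len(S.key) + 27]
3. n1.depth = "qn"  ["qn"]
4. n2.hot = false  [terminal]
5. n3.mk = 12  [len(A.depth) + 10]
6. n3.hot = 25  [A.hot - 4]
7. n4.tag = true  [terminal]
8. n5.hot = true  [terminal]
9. n3.depth = 1  [B.hot + B.mk - 36]
10. n3.off = true  [B.mk > 11]
11. n1.wid = 13  [A.hot - 16]
12. n6.hot = 8  [A₀.wid - 5]
13. n6.depth = "np"  ["np"]
14. n7.hot = 16  [terminal]
15. n8.hot = 4  [4]
16. n8.depth = "yn"  ["yn"]
17. n9.hot = true  [terminal]
18. n10.hot = false  [terminal]
19. n8.wid = -5  [A.hot - 9]
20. n11.hot = false  [terminal]
21. n6.wid = 25  [len(A₀.depth) + 23]
22. n0.idx = 9  [A₀.wid - 4]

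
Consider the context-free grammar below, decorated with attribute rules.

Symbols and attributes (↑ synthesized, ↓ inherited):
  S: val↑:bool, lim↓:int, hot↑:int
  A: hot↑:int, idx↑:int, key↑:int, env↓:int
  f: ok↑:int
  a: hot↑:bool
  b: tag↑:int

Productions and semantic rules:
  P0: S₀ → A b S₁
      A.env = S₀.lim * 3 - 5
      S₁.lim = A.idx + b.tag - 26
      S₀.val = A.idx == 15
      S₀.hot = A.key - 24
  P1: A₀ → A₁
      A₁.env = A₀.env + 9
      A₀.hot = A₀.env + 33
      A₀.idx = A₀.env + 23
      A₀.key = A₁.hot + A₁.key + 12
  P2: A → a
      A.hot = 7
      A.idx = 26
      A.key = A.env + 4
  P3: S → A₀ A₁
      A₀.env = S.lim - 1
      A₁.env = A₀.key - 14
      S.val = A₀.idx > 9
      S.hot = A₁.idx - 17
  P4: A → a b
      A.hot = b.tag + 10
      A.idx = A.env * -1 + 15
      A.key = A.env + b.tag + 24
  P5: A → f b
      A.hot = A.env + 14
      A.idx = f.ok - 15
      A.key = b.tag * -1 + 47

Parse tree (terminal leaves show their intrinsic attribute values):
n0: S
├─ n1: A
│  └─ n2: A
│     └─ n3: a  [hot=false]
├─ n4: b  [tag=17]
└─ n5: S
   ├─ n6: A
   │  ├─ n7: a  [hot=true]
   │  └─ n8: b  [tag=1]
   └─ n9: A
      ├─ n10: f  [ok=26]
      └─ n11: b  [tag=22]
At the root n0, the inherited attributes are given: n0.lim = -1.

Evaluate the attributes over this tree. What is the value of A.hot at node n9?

1. n0.lim = -1  [given at root]
2. n1.env = -8  [S₀.lim * 3 - 5]
3. n2.env = 1  [A₀.env + 9]
4. n3.hot = false  [terminal]
5. n2.hot = 7  [7]
6. n2.idx = 26  [26]
7. n2.key = 5  [A.env + 4]
8. n1.hot = 25  [A₀.env + 33]
9. n1.idx = 15  [A₀.env + 23]
10. n1.key = 24  [A₁.hot + A₁.key + 12]
11. n4.tag = 17  [terminal]
12. n5.lim = 6  [A.idx + b.tag - 26]
13. n6.env = 5  [S.lim - 1]
14. n7.hot = true  [terminal]
15. n8.tag = 1  [terminal]
16. n6.hot = 11  [b.tag + 10]
17. n6.idx = 10  [A.env * -1 + 15]
18. n6.key = 30  [A.env + b.tag + 24]
19. n9.env = 16  [A₀.key - 14]
20. n10.ok = 26  [terminal]
21. n11.tag = 22  [terminal]
22. n9.hot = 30  [A.env + 14]
23. n9.idx = 11  [f.ok - 15]
24. n9.key = 25  [b.tag * -1 + 47]
25. n5.val = true  [A₀.idx > 9]
26. n5.hot = -6  [A₁.idx - 17]
27. n0.val = true  [A.idx == 15]
28. n0.hot = 0  [A.key - 24]

30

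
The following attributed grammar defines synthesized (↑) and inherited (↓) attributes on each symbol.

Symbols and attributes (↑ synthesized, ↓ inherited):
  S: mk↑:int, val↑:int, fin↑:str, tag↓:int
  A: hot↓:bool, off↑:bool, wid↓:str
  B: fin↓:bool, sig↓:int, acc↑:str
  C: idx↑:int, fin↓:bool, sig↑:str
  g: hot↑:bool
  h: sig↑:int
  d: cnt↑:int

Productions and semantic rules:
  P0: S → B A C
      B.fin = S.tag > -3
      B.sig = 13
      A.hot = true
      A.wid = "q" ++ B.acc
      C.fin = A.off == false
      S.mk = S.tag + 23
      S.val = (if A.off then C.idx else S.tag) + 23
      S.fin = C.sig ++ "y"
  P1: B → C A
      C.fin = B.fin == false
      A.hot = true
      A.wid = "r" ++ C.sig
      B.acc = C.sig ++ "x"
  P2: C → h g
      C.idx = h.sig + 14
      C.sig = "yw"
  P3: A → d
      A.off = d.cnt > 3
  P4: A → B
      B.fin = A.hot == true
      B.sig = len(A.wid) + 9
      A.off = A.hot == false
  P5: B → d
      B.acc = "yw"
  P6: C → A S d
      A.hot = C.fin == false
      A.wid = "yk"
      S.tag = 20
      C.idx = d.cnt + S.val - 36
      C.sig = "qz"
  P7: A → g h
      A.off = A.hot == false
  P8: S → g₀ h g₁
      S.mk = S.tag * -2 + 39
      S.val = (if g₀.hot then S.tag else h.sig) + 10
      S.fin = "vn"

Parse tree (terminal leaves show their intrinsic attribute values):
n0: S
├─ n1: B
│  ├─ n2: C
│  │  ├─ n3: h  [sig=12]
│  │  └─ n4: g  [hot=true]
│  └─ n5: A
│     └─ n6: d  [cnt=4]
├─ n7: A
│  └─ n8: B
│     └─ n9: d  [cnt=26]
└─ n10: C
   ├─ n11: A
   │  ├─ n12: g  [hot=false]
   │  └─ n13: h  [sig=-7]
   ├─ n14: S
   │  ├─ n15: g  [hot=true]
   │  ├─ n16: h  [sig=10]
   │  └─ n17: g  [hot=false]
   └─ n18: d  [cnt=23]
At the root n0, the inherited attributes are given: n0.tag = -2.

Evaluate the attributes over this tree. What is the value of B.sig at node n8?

13

1. n0.tag = -2  [given at root]
2. n1.fin = true  [S.tag > -3]
3. n1.sig = 13  [13]
4. n2.fin = false  [B.fin == false]
5. n3.sig = 12  [terminal]
6. n4.hot = true  [terminal]
7. n2.idx = 26  [h.sig + 14]
8. n2.sig = "yw"  ["yw"]
9. n5.hot = true  [true]
10. n5.wid = "ryw"  ["r" ++ C.sig]
11. n6.cnt = 4  [terminal]
12. n5.off = true  [d.cnt > 3]
13. n1.acc = "ywx"  [C.sig ++ "x"]
14. n7.hot = true  [true]
15. n7.wid = "qywx"  ["q" ++ B.acc]
16. n8.fin = true  [A.hot == true]
17. n8.sig = 13  [len(A.wid) + 9]
18. n9.cnt = 26  [terminal]
19. n8.acc = "yw"  ["yw"]
20. n7.off = false  [A.hot == false]
21. n10.fin = true  [A.off == false]
22. n11.hot = false  [C.fin == false]
23. n11.wid = "yk"  ["yk"]
24. n12.hot = false  [terminal]
25. n13.sig = -7  [terminal]
26. n11.off = true  [A.hot == false]
27. n14.tag = 20  [20]
28. n15.hot = true  [terminal]
29. n16.sig = 10  [terminal]
30. n17.hot = false  [terminal]
31. n14.mk = -1  [S.tag * -2 + 39]
32. n14.val = 30  [(if g₀.hot then S.tag else h.sig) + 10]
33. n14.fin = "vn"  ["vn"]
34. n18.cnt = 23  [terminal]
35. n10.idx = 17  [d.cnt + S.val - 36]
36. n10.sig = "qz"  ["qz"]
37. n0.mk = 21  [S.tag + 23]
38. n0.val = 21  [(if A.off then C.idx else S.tag) + 23]
39. n0.fin = "qzy"  [C.sig ++ "y"]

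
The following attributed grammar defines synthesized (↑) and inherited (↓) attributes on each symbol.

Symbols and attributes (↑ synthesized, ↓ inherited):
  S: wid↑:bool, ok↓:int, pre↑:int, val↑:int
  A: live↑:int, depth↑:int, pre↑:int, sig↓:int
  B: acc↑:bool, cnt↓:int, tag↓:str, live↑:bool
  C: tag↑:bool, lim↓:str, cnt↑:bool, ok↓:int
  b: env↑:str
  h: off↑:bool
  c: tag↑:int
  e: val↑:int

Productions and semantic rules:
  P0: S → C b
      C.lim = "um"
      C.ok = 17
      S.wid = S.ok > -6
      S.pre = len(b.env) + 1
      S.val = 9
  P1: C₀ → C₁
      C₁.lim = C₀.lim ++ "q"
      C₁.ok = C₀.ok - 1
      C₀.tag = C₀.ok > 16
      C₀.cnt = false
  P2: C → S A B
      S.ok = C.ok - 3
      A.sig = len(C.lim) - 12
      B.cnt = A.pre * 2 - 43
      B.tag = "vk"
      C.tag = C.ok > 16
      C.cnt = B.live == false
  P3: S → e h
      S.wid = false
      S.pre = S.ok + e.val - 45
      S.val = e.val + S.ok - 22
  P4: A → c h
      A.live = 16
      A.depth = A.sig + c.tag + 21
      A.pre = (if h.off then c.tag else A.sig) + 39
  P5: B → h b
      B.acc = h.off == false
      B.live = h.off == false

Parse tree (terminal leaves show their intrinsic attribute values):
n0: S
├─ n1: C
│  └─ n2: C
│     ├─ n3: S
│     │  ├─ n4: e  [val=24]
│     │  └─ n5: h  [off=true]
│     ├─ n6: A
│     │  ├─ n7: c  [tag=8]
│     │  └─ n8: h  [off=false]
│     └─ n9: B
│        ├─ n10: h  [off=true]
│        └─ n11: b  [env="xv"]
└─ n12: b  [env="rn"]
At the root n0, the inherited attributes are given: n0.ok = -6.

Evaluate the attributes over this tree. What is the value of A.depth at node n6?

1. n0.ok = -6  [given at root]
2. n1.lim = "um"  ["um"]
3. n1.ok = 17  [17]
4. n2.lim = "umq"  [C₀.lim ++ "q"]
5. n2.ok = 16  [C₀.ok - 1]
6. n3.ok = 13  [C.ok - 3]
7. n4.val = 24  [terminal]
8. n5.off = true  [terminal]
9. n3.wid = false  [false]
10. n3.pre = -8  [S.ok + e.val - 45]
11. n3.val = 15  [e.val + S.ok - 22]
12. n6.sig = -9  [len(C.lim) - 12]
13. n7.tag = 8  [terminal]
14. n8.off = false  [terminal]
15. n6.live = 16  [16]
16. n6.depth = 20  [A.sig + c.tag + 21]
17. n6.pre = 30  [(if h.off then c.tag else A.sig) + 39]
18. n9.cnt = 17  [A.pre * 2 - 43]
19. n9.tag = "vk"  ["vk"]
20. n10.off = true  [terminal]
21. n11.env = "xv"  [terminal]
22. n9.acc = false  [h.off == false]
23. n9.live = false  [h.off == false]
24. n2.tag = false  [C.ok > 16]
25. n2.cnt = true  [B.live == false]
26. n1.tag = true  [C₀.ok > 16]
27. n1.cnt = false  [false]
28. n12.env = "rn"  [terminal]
29. n0.wid = false  [S.ok > -6]
30. n0.pre = 3  [len(b.env) + 1]
31. n0.val = 9  [9]

20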